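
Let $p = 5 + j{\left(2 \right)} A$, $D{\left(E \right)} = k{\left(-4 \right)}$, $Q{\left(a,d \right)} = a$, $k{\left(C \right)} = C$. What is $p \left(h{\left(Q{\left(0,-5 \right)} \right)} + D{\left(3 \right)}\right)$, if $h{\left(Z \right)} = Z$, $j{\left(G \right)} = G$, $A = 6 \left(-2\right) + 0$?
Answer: $76$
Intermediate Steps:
$A = -12$ ($A = -12 + 0 = -12$)
$D{\left(E \right)} = -4$
$p = -19$ ($p = 5 + 2 \left(-12\right) = 5 - 24 = -19$)
$p \left(h{\left(Q{\left(0,-5 \right)} \right)} + D{\left(3 \right)}\right) = - 19 \left(0 - 4\right) = \left(-19\right) \left(-4\right) = 76$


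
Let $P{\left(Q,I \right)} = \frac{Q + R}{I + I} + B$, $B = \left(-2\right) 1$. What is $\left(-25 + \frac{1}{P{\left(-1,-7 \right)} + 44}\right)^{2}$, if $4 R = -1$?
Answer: $\frac{3465559161}{5555449} \approx 623.81$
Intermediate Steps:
$R = - \frac{1}{4}$ ($R = \frac{1}{4} \left(-1\right) = - \frac{1}{4} \approx -0.25$)
$B = -2$
$P{\left(Q,I \right)} = -2 + \frac{- \frac{1}{4} + Q}{2 I}$ ($P{\left(Q,I \right)} = \frac{Q - \frac{1}{4}}{I + I} - 2 = \frac{- \frac{1}{4} + Q}{2 I} - 2 = -2 + \frac{- \frac{1}{4} + Q}{2 I}$)
$\left(-25 + \frac{1}{P{\left(-1,-7 \right)} + 44}\right)^{2} = \left(-25 + \frac{1}{\frac{-1 - -112 + 4 \left(-1\right)}{8 \left(-7\right)} + 44}\right)^{2} = \left(-25 + \frac{1}{\frac{1}{8} \left(- \frac{1}{7}\right) \left(-1 + 112 - 4\right) + 44}\right)^{2} = \left(-25 + \frac{1}{\frac{1}{8} \left(- \frac{1}{7}\right) 107 + 44}\right)^{2} = \left(-25 + \frac{1}{- \frac{107}{56} + 44}\right)^{2} = \left(-25 + \frac{1}{\frac{2357}{56}}\right)^{2} = \left(-25 + \frac{56}{2357}\right)^{2} = \left(- \frac{58869}{2357}\right)^{2} = \frac{3465559161}{5555449}$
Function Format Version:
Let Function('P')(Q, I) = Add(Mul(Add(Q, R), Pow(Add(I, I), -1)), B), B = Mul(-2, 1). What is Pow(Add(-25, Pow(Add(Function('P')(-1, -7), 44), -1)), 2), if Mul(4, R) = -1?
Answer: Rational(3465559161, 5555449) ≈ 623.81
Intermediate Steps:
R = Rational(-1, 4) (R = Mul(Rational(1, 4), -1) = Rational(-1, 4) ≈ -0.25000)
B = -2
Function('P')(Q, I) = Add(-2, Mul(Rational(1, 2), Pow(I, -1), Add(Rational(-1, 4), Q))) (Function('P')(Q, I) = Add(Mul(Add(Q, Rational(-1, 4)), Pow(Add(I, I), -1)), -2) = Add(Mul(Add(Rational(-1, 4), Q), Pow(Mul(2, I), -1)), -2) = Add(Mul(Add(Rational(-1, 4), Q), Mul(Rational(1, 2), Pow(I, -1))), -2) = Add(Mul(Rational(1, 2), Pow(I, -1), Add(Rational(-1, 4), Q)), -2) = Add(-2, Mul(Rational(1, 2), Pow(I, -1), Add(Rational(-1, 4), Q))))
Pow(Add(-25, Pow(Add(Function('P')(-1, -7), 44), -1)), 2) = Pow(Add(-25, Pow(Add(Mul(Rational(1, 8), Pow(-7, -1), Add(-1, Mul(-16, -7), Mul(4, -1))), 44), -1)), 2) = Pow(Add(-25, Pow(Add(Mul(Rational(1, 8), Rational(-1, 7), Add(-1, 112, -4)), 44), -1)), 2) = Pow(Add(-25, Pow(Add(Mul(Rational(1, 8), Rational(-1, 7), 107), 44), -1)), 2) = Pow(Add(-25, Pow(Add(Rational(-107, 56), 44), -1)), 2) = Pow(Add(-25, Pow(Rational(2357, 56), -1)), 2) = Pow(Add(-25, Rational(56, 2357)), 2) = Pow(Rational(-58869, 2357), 2) = Rational(3465559161, 5555449)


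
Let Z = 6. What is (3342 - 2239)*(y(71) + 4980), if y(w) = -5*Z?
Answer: 5459850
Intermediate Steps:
y(w) = -30 (y(w) = -5*6 = -30)
(3342 - 2239)*(y(71) + 4980) = (3342 - 2239)*(-30 + 4980) = 1103*4950 = 5459850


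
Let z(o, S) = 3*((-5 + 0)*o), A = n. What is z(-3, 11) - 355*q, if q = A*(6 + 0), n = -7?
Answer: 14955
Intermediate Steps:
A = -7
z(o, S) = -15*o (z(o, S) = 3*(-5*o) = -15*o)
q = -42 (q = -7*(6 + 0) = -7*6 = -42)
z(-3, 11) - 355*q = -15*(-3) - 355*(-42) = 45 + 14910 = 14955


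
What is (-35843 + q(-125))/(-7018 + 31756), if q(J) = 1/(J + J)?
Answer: -2986917/2061500 ≈ -1.4489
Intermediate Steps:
q(J) = 1/(2*J)
(-35843 + q(-125))/(-7018 + 31756) = (-35843 + (½)/(-125))/(-7018 + 31756) = (-35843 + (½)*(-1/125))/24738 = (-35843 - 1/250)*(1/24738) = -8960751/250*1/24738 = -2986917/2061500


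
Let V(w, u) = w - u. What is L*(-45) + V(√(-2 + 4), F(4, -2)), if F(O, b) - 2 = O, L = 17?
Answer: -771 + √2 ≈ -769.59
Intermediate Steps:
F(O, b) = 2 + O
L*(-45) + V(√(-2 + 4), F(4, -2)) = 17*(-45) + (√(-2 + 4) - (2 + 4)) = -765 + (√2 - 1*6) = -765 + (√2 - 6) = -765 + (-6 + √2) = -771 + √2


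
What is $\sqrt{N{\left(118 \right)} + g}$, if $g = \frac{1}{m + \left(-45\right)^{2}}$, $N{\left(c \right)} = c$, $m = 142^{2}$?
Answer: $\frac{\sqrt{58097525267}}{22189} \approx 10.863$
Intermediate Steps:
$m = 20164$
$g = \frac{1}{22189}$ ($g = \frac{1}{20164 + \left(-45\right)^{2}} = \frac{1}{20164 + 2025} = \frac{1}{22189} \approx 4.5067 \cdot 10^{-5}$)
$\sqrt{N{\left(118 \right)} + g} = \sqrt{118 + \frac{1}{22189}} = \sqrt{\frac{2618303}{22189}} = \frac{\sqrt{58097525267}}{22189}$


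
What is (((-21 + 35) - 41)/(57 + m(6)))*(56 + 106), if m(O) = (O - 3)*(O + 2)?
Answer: -54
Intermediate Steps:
m(O) = (-3 + O)*(2 + O)
(((-21 + 35) - 41)/(57 + m(6)))*(56 + 106) = (((-21 + 35) - 41)/(57 + (-6 + 6² - 1*6)))*(56 + 106) = ((14 - 41)/(57 + (-6 + 36 - 6)))*162 = -27/(57 + 24)*162 = -27/81*162 = -27*1/81*162 = -⅓*162 = -54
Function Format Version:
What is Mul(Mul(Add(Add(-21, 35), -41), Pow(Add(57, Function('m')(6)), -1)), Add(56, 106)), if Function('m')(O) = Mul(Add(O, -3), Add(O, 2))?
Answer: -54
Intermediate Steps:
Function('m')(O) = Mul(Add(-3, O), Add(2, O))
Mul(Mul(Add(Add(-21, 35), -41), Pow(Add(57, Function('m')(6)), -1)), Add(56, 106)) = Mul(Mul(Add(Add(-21, 35), -41), Pow(Add(57, Add(-6, Pow(6, 2), Mul(-1, 6))), -1)), Add(56, 106)) = Mul(Mul(Add(14, -41), Pow(Add(57, Add(-6, 36, -6)), -1)), 162) = Mul(Mul(-27, Pow(Add(57, 24), -1)), 162) = Mul(Mul(-27, Pow(81, -1)), 162) = Mul(Mul(-27, Rational(1, 81)), 162) = Mul(Rational(-1, 3), 162) = -54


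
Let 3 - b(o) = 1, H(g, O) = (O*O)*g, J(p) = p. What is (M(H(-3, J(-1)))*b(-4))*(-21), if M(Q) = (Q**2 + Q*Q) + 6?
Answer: -1008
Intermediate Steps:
H(g, O) = g*O**2 (H(g, O) = O**2*g = g*O**2)
M(Q) = 6 + 2*Q**2 (M(Q) = (Q**2 + Q**2) + 6 = 2*Q**2 + 6 = 6 + 2*Q**2)
b(o) = 2 (b(o) = 3 - 1*1 = 3 - 1 = 2)
(M(H(-3, J(-1)))*b(-4))*(-21) = ((6 + 2*(-3*(-1)**2)**2)*2)*(-21) = ((6 + 2*(-3*1)**2)*2)*(-21) = ((6 + 2*(-3)**2)*2)*(-21) = ((6 + 2*9)*2)*(-21) = ((6 + 18)*2)*(-21) = (24*2)*(-21) = 48*(-21) = -1008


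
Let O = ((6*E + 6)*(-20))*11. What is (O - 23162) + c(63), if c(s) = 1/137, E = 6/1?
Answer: -4439073/137 ≈ -32402.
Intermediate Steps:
E = 6 (E = 6*1 = 6)
c(s) = 1/137
O = -9240 (O = ((6*6 + 6)*(-20))*11 = ((36 + 6)*(-20))*11 = (42*(-20))*11 = -840*11 = -9240)
(O - 23162) + c(63) = (-9240 - 23162) + 1/137 = -32402 + 1/137 = -4439073/137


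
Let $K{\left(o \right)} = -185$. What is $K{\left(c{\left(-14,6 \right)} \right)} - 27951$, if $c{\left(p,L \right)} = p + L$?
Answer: $-28136$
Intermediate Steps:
$c{\left(p,L \right)} = L + p$
$K{\left(c{\left(-14,6 \right)} \right)} - 27951 = -185 - 27951 = -28136$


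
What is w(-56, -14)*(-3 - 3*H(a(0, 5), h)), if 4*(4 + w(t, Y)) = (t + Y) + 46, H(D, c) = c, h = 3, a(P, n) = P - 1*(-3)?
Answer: 120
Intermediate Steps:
a(P, n) = 3 + P (a(P, n) = P + 3 = 3 + P)
w(t, Y) = 15/2 + Y/4 + t/4 (w(t, Y) = -4 + ((t + Y) + 46)/4 = -4 + ((Y + t) + 46)/4 = -4 + (46 + Y + t)/4 = -4 + (23/2 + Y/4 + t/4) = 15/2 + Y/4 + t/4)
w(-56, -14)*(-3 - 3*H(a(0, 5), h)) = (15/2 + (1/4)*(-14) + (1/4)*(-56))*(-3 - 3*3) = (15/2 - 7/2 - 14)*(-3 - 9) = -10*(-12) = 120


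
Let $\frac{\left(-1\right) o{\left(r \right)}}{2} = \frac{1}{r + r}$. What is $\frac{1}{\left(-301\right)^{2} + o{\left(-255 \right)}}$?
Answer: $\frac{255}{23103256} \approx 1.1037 \cdot 10^{-5}$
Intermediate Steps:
$o{\left(r \right)} = - \frac{1}{r}$ ($o{\left(r \right)} = - \frac{2}{r + r} = - \frac{2}{2 r} = - 2 \frac{1}{2 r} = - \frac{1}{r}$)
$\frac{1}{\left(-301\right)^{2} + o{\left(-255 \right)}} = \frac{1}{\left(-301\right)^{2} - \frac{1}{-255}} = \frac{1}{90601 - - \frac{1}{255}} = \frac{1}{90601 + \frac{1}{255}} = \frac{1}{\frac{23103256}{255}} = \frac{255}{23103256}$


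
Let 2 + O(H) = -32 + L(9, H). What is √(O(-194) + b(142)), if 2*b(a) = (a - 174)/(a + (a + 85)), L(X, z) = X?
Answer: I*√378881/123 ≈ 5.0043*I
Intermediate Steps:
b(a) = (-174 + a)/(2*(85 + 2*a)) (b(a) = ((a - 174)/(a + (a + 85)))/2 = ((-174 + a)/(a + (85 + a)))/2 = ((-174 + a)/(85 + 2*a))/2 = (-174 + a)/(2*(85 + 2*a)))
O(H) = -25 (O(H) = -2 + (-32 + 9) = -2 - 23 = -25)
√(O(-194) + b(142)) = √(-25 + (-174 + 142)/(2*(85 + 2*142))) = √(-25 + (½)*(-32)/(85 + 284)) = √(-25 + (½)*(-32)/369) = √(-25 + (½)*(1/369)*(-32)) = √(-25 - 16/369) = √(-9241/369) = I*√378881/123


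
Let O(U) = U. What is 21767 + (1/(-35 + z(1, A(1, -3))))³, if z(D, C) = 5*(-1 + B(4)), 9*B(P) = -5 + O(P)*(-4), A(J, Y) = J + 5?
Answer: 81057587098/3723875 ≈ 21767.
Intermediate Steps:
A(J, Y) = 5 + J
B(P) = -5/9 - 4*P/9 (B(P) = (-5 + P*(-4))/9 = (-5 - 4*P)/9 = -5/9 - 4*P/9)
z(D, C) = -50/3 (z(D, C) = 5*(-1 + (-5/9 - 4/9*4)) = 5*(-1 + (-5/9 - 16/9)) = 5*(-1 - 7/3) = 5*(-10/3) = -50/3)
21767 + (1/(-35 + z(1, A(1, -3))))³ = 21767 + (1/(-35 - 50/3))³ = 21767 + (1/(-155/3))³ = 21767 + (-3/155)³ = 21767 - 27/3723875 = 81057587098/3723875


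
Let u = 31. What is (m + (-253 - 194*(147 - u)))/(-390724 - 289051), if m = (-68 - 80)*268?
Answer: 62421/679775 ≈ 0.091826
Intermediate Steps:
m = -39664 (m = -148*268 = -39664)
(m + (-253 - 194*(147 - u)))/(-390724 - 289051) = (-39664 + (-253 - 194*(147 - 1*31)))/(-390724 - 289051) = (-39664 + (-253 - 194*(147 - 31)))/(-679775) = (-39664 + (-253 - 194*116))*(-1/679775) = (-39664 + (-253 - 22504))*(-1/679775) = (-39664 - 22757)*(-1/679775) = -62421*(-1/679775) = 62421/679775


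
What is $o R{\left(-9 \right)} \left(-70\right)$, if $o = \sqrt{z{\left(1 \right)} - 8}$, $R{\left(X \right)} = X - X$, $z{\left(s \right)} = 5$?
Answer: $0$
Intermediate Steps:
$R{\left(X \right)} = 0$
$o = i \sqrt{3}$ ($o = \sqrt{5 - 8} = \sqrt{-3} = i \sqrt{3} \approx 1.732 i$)
$o R{\left(-9 \right)} \left(-70\right) = i \sqrt{3} \cdot 0 \left(-70\right) = 0 \left(-70\right) = 0$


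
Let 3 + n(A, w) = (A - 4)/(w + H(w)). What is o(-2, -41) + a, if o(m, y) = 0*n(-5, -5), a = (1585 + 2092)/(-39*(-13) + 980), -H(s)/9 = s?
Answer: 3677/1487 ≈ 2.4728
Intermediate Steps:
H(s) = -9*s
a = 3677/1487 (a = 3677/(507 + 980) = 3677/1487 ≈ 2.4728)
n(A, w) = -3 - (-4 + A)/(8*w) (n(A, w) = -3 + (A - 4)/(w - 9*w) = -3 + (-4 + A)/((-8*w)) = -3 + (-4 + A)*(-1/(8*w)) = -3 - (-4 + A)/(8*w))
o(m, y) = 0 (o(m, y) = 0*((⅛)*(4 - 1*(-5) - 24*(-5))/(-5)) = 0*((⅛)*(-⅕)*(4 + 5 + 120)) = 0*((⅛)*(-⅕)*129) = 0*(-129/40) = 0)
o(-2, -41) + a = 0 + 3677/1487 = 3677/1487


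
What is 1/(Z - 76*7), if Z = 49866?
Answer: 1/49334 ≈ 2.0270e-5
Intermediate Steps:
1/(Z - 76*7) = 1/(49866 - 76*7) = 1/(49866 - 1*532) = 1/(49866 - 532) = 1/49334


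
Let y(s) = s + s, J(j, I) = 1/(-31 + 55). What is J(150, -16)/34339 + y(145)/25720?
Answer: 5975629/529919448 ≈ 0.011276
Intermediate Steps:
J(j, I) = 1/24
y(s) = 2*s
J(150, -16)/34339 + y(145)/25720 = (1/24)/34339 + (2*145)/25720 = (1/24)*(1/34339) + 290*(1/25720) = 1/824136 + 29/2572 = 5975629/529919448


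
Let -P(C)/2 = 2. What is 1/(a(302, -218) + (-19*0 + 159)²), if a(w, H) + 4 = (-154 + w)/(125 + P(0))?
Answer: 121/3058665 ≈ 3.9560e-5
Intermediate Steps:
P(C) = -4 (P(C) = -2*2 = -4)
a(w, H) = -58/11 + w/121 (a(w, H) = -4 + (-154 + w)/(125 - 4) = -4 + (-154 + w)/121 = -4 + (-154 + w)*(1/121) = -4 + (-14/11 + w/121) = -58/11 + w/121)
1/(a(302, -218) + (-19*0 + 159)²) = 1/((-58/11 + (1/121)*302) + (-19*0 + 159)²) = 1/((-58/11 + 302/121) + (0 + 159)²) = 1/(-336/121 + 159²) = 1/(-336/121 + 25281) = 1/(3058665/121) = 121/3058665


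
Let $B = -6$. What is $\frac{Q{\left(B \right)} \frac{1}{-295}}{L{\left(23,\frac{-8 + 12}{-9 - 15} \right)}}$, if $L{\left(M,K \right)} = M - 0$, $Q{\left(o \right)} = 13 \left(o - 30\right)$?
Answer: $\frac{468}{6785} \approx 0.068976$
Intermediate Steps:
$Q{\left(o \right)} = -390 + 13 o$ ($Q{\left(o \right)} = 13 \left(-30 + o\right) = -390 + 13 o$)
$L{\left(M,K \right)} = M$ ($L{\left(M,K \right)} = M + 0 = M$)
$\frac{Q{\left(B \right)} \frac{1}{-295}}{L{\left(23,\frac{-8 + 12}{-9 - 15} \right)}} = \frac{\left(-390 + 13 \left(-6\right)\right) \frac{1}{-295}}{23} = \left(-390 - 78\right) \left(- \frac{1}{295}\right) \frac{1}{23} = \left(-468\right) \left(- \frac{1}{295}\right) \frac{1}{23} = \frac{468}{295} \cdot \frac{1}{23} = \frac{468}{6785}$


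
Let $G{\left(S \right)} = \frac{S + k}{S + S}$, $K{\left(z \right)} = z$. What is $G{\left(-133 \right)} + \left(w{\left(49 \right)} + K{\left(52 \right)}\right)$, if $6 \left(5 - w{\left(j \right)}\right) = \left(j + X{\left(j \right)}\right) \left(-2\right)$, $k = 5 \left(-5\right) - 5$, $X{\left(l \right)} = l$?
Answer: $\frac{72043}{798} \approx 90.279$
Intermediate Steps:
$k = -30$ ($k = -25 - 5 = -30$)
$w{\left(j \right)} = 5 + \frac{2 j}{3}$ ($w{\left(j \right)} = 5 - \frac{\left(j + j\right) \left(-2\right)}{6} = 5 - \frac{2 j \left(-2\right)}{6} = 5 - \frac{\left(-4\right) j}{6} = 5 + \frac{2 j}{3}$)
$G{\left(S \right)} = \frac{-30 + S}{2 S}$ ($G{\left(S \right)} = \frac{S - 30}{S + S} = \frac{-30 + S}{2 S}$)
$G{\left(-133 \right)} + \left(w{\left(49 \right)} + K{\left(52 \right)}\right) = \frac{-30 - 133}{2 \left(-133\right)} + \left(\left(5 + \frac{2}{3} \cdot 49\right) + 52\right) = \frac{1}{2} \left(- \frac{1}{133}\right) \left(-163\right) + \left(\left(5 + \frac{98}{3}\right) + 52\right) = \frac{163}{266} + \left(\frac{113}{3} + 52\right) = \frac{163}{266} + \frac{269}{3} = \frac{72043}{798}$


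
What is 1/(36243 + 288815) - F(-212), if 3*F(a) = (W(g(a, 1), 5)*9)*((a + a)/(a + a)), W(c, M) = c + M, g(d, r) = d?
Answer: 201861019/325058 ≈ 621.00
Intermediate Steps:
W(c, M) = M + c
F(a) = 15 + 3*a (F(a) = (((5 + a)*9)*((a + a)/(a + a)))/3 = ((45 + 9*a)*((2*a)/((2*a))))/3 = ((45 + 9*a)*((2*a)*(1/(2*a))))/3 = ((45 + 9*a)*1)/3 = (45 + 9*a)/3 = 15 + 3*a)
1/(36243 + 288815) - F(-212) = 1/(36243 + 288815) - (15 + 3*(-212)) = 1/325058 - (15 - 636) = 1/325058 - 1*(-621) = 1/325058 + 621 = 201861019/325058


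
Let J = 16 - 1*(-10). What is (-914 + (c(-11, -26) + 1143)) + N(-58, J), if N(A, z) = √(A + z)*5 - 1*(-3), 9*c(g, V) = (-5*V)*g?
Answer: 658/9 + 20*I*√2 ≈ 73.111 + 28.284*I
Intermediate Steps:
c(g, V) = -5*V*g/9 (c(g, V) = ((-5*V)*g)/9 = (-5*V*g)/9 = -5*V*g/9)
J = 26 (J = 16 + 10 = 26)
N(A, z) = 3 + 5*√(A + z) (N(A, z) = 5*√(A + z) + 3 = 3 + 5*√(A + z))
(-914 + (c(-11, -26) + 1143)) + N(-58, J) = (-914 + (-5/9*(-26)*(-11) + 1143)) + (3 + 5*√(-58 + 26)) = (-914 + (-1430/9 + 1143)) + (3 + 5*√(-32)) = (-914 + 8857/9) + (3 + 5*(4*I*√2)) = 631/9 + (3 + 20*I*√2) = 658/9 + 20*I*√2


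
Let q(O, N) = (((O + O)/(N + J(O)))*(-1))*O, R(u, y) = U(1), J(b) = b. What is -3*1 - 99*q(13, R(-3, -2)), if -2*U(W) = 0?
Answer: 2571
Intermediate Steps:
U(W) = 0 (U(W) = -½*0 = 0)
R(u, y) = 0
q(O, N) = -2*O²/(N + O) (q(O, N) = (((O + O)/(N + O))*(-1))*O = (((2*O)/(N + O))*(-1))*O = ((2*O/(N + O))*(-1))*O = (-2*O/(N + O))*O = -2*O²/(N + O))
-3*1 - 99*q(13, R(-3, -2)) = -3*1 - (-198)*13²/(0 + 13) = -3 - (-198)*169/13 = -3 - 99*(-26) = -3 + 2574 = 2571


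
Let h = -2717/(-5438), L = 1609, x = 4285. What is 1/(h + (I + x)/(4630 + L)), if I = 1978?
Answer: 33927682/51009557 ≈ 0.66512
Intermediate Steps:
h = 2717/5438 (h = -2717*(-1/5438) = 2717/5438 ≈ 0.49963)
1/(h + (I + x)/(4630 + L)) = 1/(2717/5438 + (1978 + 4285)/(4630 + 1609)) = 1/(2717/5438 + 6263/6239) = 1/(51009557/33927682) = 33927682/51009557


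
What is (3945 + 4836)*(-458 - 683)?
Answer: -10019121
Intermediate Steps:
(3945 + 4836)*(-458 - 683) = 8781*(-1141) = -10019121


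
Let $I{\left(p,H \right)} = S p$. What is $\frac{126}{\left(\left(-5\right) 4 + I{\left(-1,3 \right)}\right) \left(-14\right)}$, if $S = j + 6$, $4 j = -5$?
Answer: $\frac{4}{11} \approx 0.36364$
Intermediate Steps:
$j = - \frac{5}{4}$ ($j = \frac{1}{4} \left(-5\right) = - \frac{5}{4} \approx -1.25$)
$S = \frac{19}{4}$ ($S = - \frac{5}{4} + 6 = \frac{19}{4} \approx 4.75$)
$I{\left(p,H \right)} = \frac{19 p}{4}$
$\frac{126}{\left(\left(-5\right) 4 + I{\left(-1,3 \right)}\right) \left(-14\right)} = \frac{126}{\left(\left(-5\right) 4 + \frac{19}{4} \left(-1\right)\right) \left(-14\right)} = \frac{126}{\left(-20 - \frac{19}{4}\right) \left(-14\right)} = \frac{126}{\left(- \frac{99}{4}\right) \left(-14\right)} = \frac{126}{\frac{693}{2}} = 126 \cdot \frac{2}{693} = \frac{4}{11}$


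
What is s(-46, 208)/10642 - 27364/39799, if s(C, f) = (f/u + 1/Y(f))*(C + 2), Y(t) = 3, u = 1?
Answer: -984047782/635311437 ≈ -1.5489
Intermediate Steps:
s(C, f) = (2 + C)*(1/3 + f) (s(C, f) = (f/1 + 1/3)*(C + 2) = (f*1 + 1*(1/3))*(2 + C) = (f + 1/3)*(2 + C) = (1/3 + f)*(2 + C) = (2 + C)*(1/3 + f))
s(-46, 208)/10642 - 27364/39799 = ((1 + 3*208)*(2 - 46)/3)/10642 - 27364/39799 = ((1/3)*(1 + 624)*(-44))*(1/10642) - 27364*1/39799 = ((1/3)*625*(-44))*(1/10642) - 27364/39799 = -27500/3*1/10642 - 27364/39799 = -13750/15963 - 27364/39799 = -984047782/635311437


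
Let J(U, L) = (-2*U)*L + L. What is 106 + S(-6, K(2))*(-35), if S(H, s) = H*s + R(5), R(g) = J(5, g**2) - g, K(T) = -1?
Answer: 7946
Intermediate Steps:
J(U, L) = L - 2*L*U (J(U, L) = -2*L*U + L = L - 2*L*U)
R(g) = -g - 9*g**2 (R(g) = g**2*(1 - 2*5) - g = g**2*(1 - 10) - g = g**2*(-9) - g = -9*g**2 - g = -g - 9*g**2)
S(H, s) = -230 + H*s (S(H, s) = H*s + 5*(-1 - 9*5) = H*s + 5*(-1 - 45) = H*s + 5*(-46) = H*s - 230 = -230 + H*s)
106 + S(-6, K(2))*(-35) = 106 + (-230 - 6*(-1))*(-35) = 106 + (-230 + 6)*(-35) = 106 - 224*(-35) = 106 + 7840 = 7946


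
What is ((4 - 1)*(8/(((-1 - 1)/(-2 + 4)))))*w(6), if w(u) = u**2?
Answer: -864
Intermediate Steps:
((4 - 1)*(8/(((-1 - 1)/(-2 + 4)))))*w(6) = ((4 - 1)*(8/(((-1 - 1)/(-2 + 4)))))*6**2 = (3*(8/((-2/2))))*36 = (3*(8/((-2*1/2))))*36 = (3*(8/(-1)))*36 = (3*(8*(-1)))*36 = (3*(-8))*36 = -24*36 = -864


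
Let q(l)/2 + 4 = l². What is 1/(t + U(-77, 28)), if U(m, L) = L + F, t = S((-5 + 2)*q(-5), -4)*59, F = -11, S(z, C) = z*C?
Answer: 1/29753 ≈ 3.3610e-5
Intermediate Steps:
q(l) = -8 + 2*l²
S(z, C) = C*z
t = 29736 (t = -4*(-5 + 2)*(-8 + 2*(-5)²)*59 = -(-12)*(-8 + 2*25)*59 = -(-12)*(-8 + 50)*59 = -(-12)*42*59 = -4*(-126)*59 = 504*59 = 29736)
U(m, L) = -11 + L (U(m, L) = L - 11 = -11 + L)
1/(t + U(-77, 28)) = 1/(29736 + (-11 + 28)) = 1/(29736 + 17) = 1/29753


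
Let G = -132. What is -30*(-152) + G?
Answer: 4428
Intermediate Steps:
-30*(-152) + G = -30*(-152) - 132 = 4560 - 132 = 4428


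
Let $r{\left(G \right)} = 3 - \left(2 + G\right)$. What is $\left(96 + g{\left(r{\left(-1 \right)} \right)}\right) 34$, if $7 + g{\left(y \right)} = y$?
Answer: $3094$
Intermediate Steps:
$r{\left(G \right)} = 1 - G$
$g{\left(y \right)} = -7 + y$
$\left(96 + g{\left(r{\left(-1 \right)} \right)}\right) 34 = \left(96 + \left(-7 + \left(1 - -1\right)\right)\right) 34 = \left(96 + \left(-7 + \left(1 + 1\right)\right)\right) 34 = \left(96 + \left(-7 + 2\right)\right) 34 = \left(96 - 5\right) 34 = 91 \cdot 34 = 3094$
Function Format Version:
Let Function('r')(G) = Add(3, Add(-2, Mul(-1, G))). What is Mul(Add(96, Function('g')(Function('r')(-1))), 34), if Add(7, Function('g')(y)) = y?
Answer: 3094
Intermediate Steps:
Function('r')(G) = Add(1, Mul(-1, G))
Function('g')(y) = Add(-7, y)
Mul(Add(96, Function('g')(Function('r')(-1))), 34) = Mul(Add(96, Add(-7, Add(1, Mul(-1, -1)))), 34) = Mul(Add(96, Add(-7, Add(1, 1))), 34) = Mul(Add(96, Add(-7, 2)), 34) = Mul(Add(96, -5), 34) = Mul(91, 34) = 3094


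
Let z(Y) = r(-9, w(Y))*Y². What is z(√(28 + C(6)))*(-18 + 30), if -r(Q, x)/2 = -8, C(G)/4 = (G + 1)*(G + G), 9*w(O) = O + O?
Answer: 69888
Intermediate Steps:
w(O) = 2*O/9 (w(O) = (O + O)/9 = (2*O)/9 = 2*O/9)
C(G) = 8*G*(1 + G) (C(G) = 4*((G + 1)*(G + G)) = 4*((1 + G)*(2*G)) = 4*(2*G*(1 + G)) = 8*G*(1 + G))
r(Q, x) = 16 (r(Q, x) = -2*(-8) = 16)
z(Y) = 16*Y²
z(√(28 + C(6)))*(-18 + 30) = (16*(√(28 + 8*6*(1 + 6)))²)*(-18 + 30) = (16*(√(28 + 8*6*7))²)*12 = (16*(√(28 + 336))²)*12 = (16*(√364)²)*12 = (16*(2*√91)²)*12 = (16*364)*12 = 5824*12 = 69888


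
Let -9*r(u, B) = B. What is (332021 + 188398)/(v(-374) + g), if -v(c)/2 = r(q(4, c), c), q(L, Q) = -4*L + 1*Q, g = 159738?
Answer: 4683771/1436894 ≈ 3.2597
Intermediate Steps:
q(L, Q) = Q - 4*L (q(L, Q) = -4*L + Q = Q - 4*L)
r(u, B) = -B/9
v(c) = 2*c/9 (v(c) = -(-2)*c/9 = 2*c/9)
(332021 + 188398)/(v(-374) + g) = (332021 + 188398)/((2/9)*(-374) + 159738) = 520419/(-748/9 + 159738) = 520419/(1436894/9) = 520419*(9/1436894) = 4683771/1436894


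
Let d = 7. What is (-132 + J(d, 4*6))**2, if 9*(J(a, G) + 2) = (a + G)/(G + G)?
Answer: 3347432449/186624 ≈ 17937.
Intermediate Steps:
J(a, G) = -2 + (G + a)/(18*G) (J(a, G) = -2 + ((a + G)/(G + G))/9 = -2 + ((G + a)/((2*G)))/9 = -2 + ((G + a)*(1/(2*G)))/9 = -2 + ((G + a)/(2*G))/9 = -2 + (G + a)/(18*G))
(-132 + J(d, 4*6))**2 = (-132 + (7 - 140*6)/(18*((4*6))))**2 = (-132 + (1/18)*(7 - 35*24)/24)**2 = (-132 + (1/18)*(1/24)*(7 - 840))**2 = (-132 + (1/18)*(1/24)*(-833))**2 = (-132 - 833/432)**2 = (-57857/432)**2 = 3347432449/186624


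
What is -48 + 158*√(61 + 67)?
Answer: -48 + 1264*√2 ≈ 1739.6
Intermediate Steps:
-48 + 158*√(61 + 67) = -48 + 158*√128 = -48 + 158*(8*√2) = -48 + 1264*√2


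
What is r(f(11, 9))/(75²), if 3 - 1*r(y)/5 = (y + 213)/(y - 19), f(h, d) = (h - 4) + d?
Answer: 238/3375 ≈ 0.070518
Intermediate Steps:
f(h, d) = -4 + d + h (f(h, d) = (-4 + h) + d = -4 + d + h)
r(y) = 15 - 5*(213 + y)/(-19 + y) (r(y) = 15 - 5*(y + 213)/(y - 19) = 15 - 5*(213 + y)/(-19 + y))
r(f(11, 9))/(75²) = (10*(-135 + (-4 + 9 + 11))/(-19 + (-4 + 9 + 11)))/(75²) = (10*(-135 + 16)/(-19 + 16))/5625 = (10*(-119)/(-3))*(1/5625) = (10*(-⅓)*(-119))*(1/5625) = (1190/3)*(1/5625) = 238/3375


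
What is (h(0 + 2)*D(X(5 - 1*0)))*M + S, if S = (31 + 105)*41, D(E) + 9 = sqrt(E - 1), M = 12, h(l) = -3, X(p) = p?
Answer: 5828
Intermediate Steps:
D(E) = -9 + sqrt(-1 + E) (D(E) = -9 + sqrt(E - 1) = -9 + sqrt(-1 + E))
S = 5576 (S = 136*41 = 5576)
(h(0 + 2)*D(X(5 - 1*0)))*M + S = -3*(-9 + sqrt(-1 + (5 - 1*0)))*12 + 5576 = -3*(-9 + sqrt(-1 + (5 + 0)))*12 + 5576 = -3*(-9 + sqrt(-1 + 5))*12 + 5576 = -3*(-9 + sqrt(4))*12 + 5576 = -3*(-9 + 2)*12 + 5576 = -3*(-7)*12 + 5576 = 21*12 + 5576 = 252 + 5576 = 5828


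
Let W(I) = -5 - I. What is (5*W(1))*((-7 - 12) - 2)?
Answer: 630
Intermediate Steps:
(5*W(1))*((-7 - 12) - 2) = (5*(-5 - 1*1))*((-7 - 12) - 2) = (5*(-5 - 1))*(-19 - 2) = (5*(-6))*(-21) = -30*(-21) = 630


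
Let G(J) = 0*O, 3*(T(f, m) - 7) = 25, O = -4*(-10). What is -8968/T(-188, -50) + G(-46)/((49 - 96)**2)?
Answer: -13452/23 ≈ -584.87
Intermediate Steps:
O = 40
T(f, m) = 46/3 (T(f, m) = 7 + (1/3)*25 = 7 + 25/3 = 46/3)
G(J) = 0 (G(J) = 0*40 = 0)
-8968/T(-188, -50) + G(-46)/((49 - 96)**2) = -8968/46/3 + 0/((49 - 96)**2) = -8968*3/46 + 0/((-47)**2) = -13452/23 + 0/2209 = -13452/23 + 0*(1/2209) = -13452/23 + 0 = -13452/23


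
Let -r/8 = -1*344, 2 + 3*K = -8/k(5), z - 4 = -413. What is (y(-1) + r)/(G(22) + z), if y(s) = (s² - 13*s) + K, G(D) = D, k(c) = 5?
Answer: -1536/215 ≈ -7.1442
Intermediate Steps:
z = -409 (z = 4 - 413 = -409)
K = -6/5 (K = -⅔ + (-8/5)/3 = -⅔ + (-8*⅕)/3 = -⅔ + (⅓)*(-8/5) = -⅔ - 8/15 = -6/5 ≈ -1.2000)
r = 2752 (r = -(-8)*344 = -8*(-344) = 2752)
y(s) = -6/5 + s² - 13*s (y(s) = (s² - 13*s) - 6/5 = -6/5 + s² - 13*s)
(y(-1) + r)/(G(22) + z) = ((-6/5 + (-1)² - 13*(-1)) + 2752)/(22 - 409) = ((-6/5 + 1 + 13) + 2752)/(-387) = (64/5 + 2752)*(-1/387) = (13824/5)*(-1/387) = -1536/215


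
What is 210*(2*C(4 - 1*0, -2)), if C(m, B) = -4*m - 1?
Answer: -7140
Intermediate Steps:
C(m, B) = -1 - 4*m
210*(2*C(4 - 1*0, -2)) = 210*(2*(-1 - 4*(4 - 1*0))) = 210*(2*(-1 - 4*(4 + 0))) = 210*(2*(-1 - 4*4)) = 210*(2*(-1 - 16)) = 210*(2*(-17)) = 210*(-34) = -7140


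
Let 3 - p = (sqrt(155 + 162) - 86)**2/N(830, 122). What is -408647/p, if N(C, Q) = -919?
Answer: -1965986414355/50121386 - 16148503499*sqrt(317)/25060693 ≈ -50697.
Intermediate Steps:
p = 3 + (-86 + sqrt(317))**2/919 (p = 3 - (sqrt(155 + 162) - 86)**2/(-919) = 3 - (sqrt(317) - 86)**2*(-1)/919 = 3 - (-86 + sqrt(317))**2*(-1)/919 = 3 - (-1)*(-86 + sqrt(317))**2/919 = 3 + (-86 + sqrt(317))**2/919 ≈ 8.0605)
-408647/p = -408647/(10470/919 - 172*sqrt(317)/919)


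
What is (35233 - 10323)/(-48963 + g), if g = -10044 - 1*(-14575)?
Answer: -12455/22216 ≈ -0.56063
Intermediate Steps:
g = 4531 (g = -10044 + 14575 = 4531)
(35233 - 10323)/(-48963 + g) = (35233 - 10323)/(-48963 + 4531) = 24910/(-44432) = 24910*(-1/44432) = -12455/22216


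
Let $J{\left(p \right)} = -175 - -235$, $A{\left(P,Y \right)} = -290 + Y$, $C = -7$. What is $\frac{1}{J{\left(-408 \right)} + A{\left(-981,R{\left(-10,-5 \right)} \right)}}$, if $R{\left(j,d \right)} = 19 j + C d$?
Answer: $- \frac{1}{385} \approx -0.0025974$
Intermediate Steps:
$R{\left(j,d \right)} = - 7 d + 19 j$ ($R{\left(j,d \right)} = 19 j - 7 d = - 7 d + 19 j$)
$J{\left(p \right)} = 60$ ($J{\left(p \right)} = -175 + 235 = 60$)
$\frac{1}{J{\left(-408 \right)} + A{\left(-981,R{\left(-10,-5 \right)} \right)}} = \frac{1}{60 + \left(-290 + \left(\left(-7\right) \left(-5\right) + 19 \left(-10\right)\right)\right)} = \frac{1}{60 + \left(-290 + \left(35 - 190\right)\right)} = \frac{1}{60 - 445} = \frac{1}{-385} = - \frac{1}{385}$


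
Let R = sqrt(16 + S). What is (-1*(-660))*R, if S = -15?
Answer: 660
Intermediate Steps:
R = 1 (R = sqrt(16 - 15) = sqrt(1) = 1)
(-1*(-660))*R = -1*(-660)*1 = 660*1 = 660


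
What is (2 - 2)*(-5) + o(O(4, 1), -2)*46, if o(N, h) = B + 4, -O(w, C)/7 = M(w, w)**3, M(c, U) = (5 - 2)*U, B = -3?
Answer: 46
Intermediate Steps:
M(c, U) = 3*U
O(w, C) = -189*w**3 (O(w, C) = -7*27*w**3 = -189*w**3)
o(N, h) = 1 (o(N, h) = -3 + 4 = 1)
(2 - 2)*(-5) + o(O(4, 1), -2)*46 = (2 - 2)*(-5) + 1*46 = 0*(-5) + 46 = 0 + 46 = 46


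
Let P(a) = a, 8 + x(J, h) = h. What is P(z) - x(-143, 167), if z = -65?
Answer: -224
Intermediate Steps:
x(J, h) = -8 + h
P(z) - x(-143, 167) = -65 - (-8 + 167) = -65 - 1*159 = -65 - 159 = -224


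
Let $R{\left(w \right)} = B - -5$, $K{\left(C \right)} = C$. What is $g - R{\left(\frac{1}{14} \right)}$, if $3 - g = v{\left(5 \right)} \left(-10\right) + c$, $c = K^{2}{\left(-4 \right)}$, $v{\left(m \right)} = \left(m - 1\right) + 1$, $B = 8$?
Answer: $24$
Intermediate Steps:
$v{\left(m \right)} = m$ ($v{\left(m \right)} = \left(-1 + m\right) + 1 = m$)
$R{\left(w \right)} = 13$ ($R{\left(w \right)} = 8 - -5 = 8 + 5 = 13$)
$c = 16$ ($c = \left(-4\right)^{2} = 16$)
$g = 37$ ($g = 3 - \left(5 \left(-10\right) + 16\right) = 3 - \left(-50 + 16\right) = 3 - -34 = 3 + 34 = 37$)
$g - R{\left(\frac{1}{14} \right)} = 37 - 13 = 24$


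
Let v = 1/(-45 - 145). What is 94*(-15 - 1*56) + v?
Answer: -1268061/190 ≈ -6674.0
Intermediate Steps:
v = -1/190 (v = 1/(-190) = -1/190 ≈ -0.0052632)
94*(-15 - 1*56) + v = 94*(-15 - 1*56) - 1/190 = 94*(-15 - 56) - 1/190 = 94*(-71) - 1/190 = -6674 - 1/190 = -1268061/190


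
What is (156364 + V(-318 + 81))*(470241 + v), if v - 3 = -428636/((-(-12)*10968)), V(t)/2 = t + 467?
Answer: 303313326177451/4113 ≈ 7.3745e+10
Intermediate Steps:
V(t) = 934 + 2*t (V(t) = 2*(t + 467) = 2*(467 + t) = 934 + 2*t)
v = -8447/32904 (v = 3 - 428636/((-(-12)*10968)) = 3 - 428636/((-1*(-131616))) = 3 - 428636/131616 = 3 - 428636*1/131616 = 3 - 107159/32904 = -8447/32904 ≈ -0.25672)
(156364 + V(-318 + 81))*(470241 + v) = (156364 + (934 + 2*(-318 + 81)))*(470241 - 8447/32904) = (156364 + (934 + 2*(-237)))*(15472801417/32904) = (156364 + (934 - 474))*(15472801417/32904) = (156364 + 460)*(15472801417/32904) = 156824*(15472801417/32904) = 303313326177451/4113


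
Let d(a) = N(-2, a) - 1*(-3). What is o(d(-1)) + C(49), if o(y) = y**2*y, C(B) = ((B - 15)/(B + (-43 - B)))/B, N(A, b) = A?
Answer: 2073/2107 ≈ 0.98386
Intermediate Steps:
d(a) = 1 (d(a) = -2 - 1*(-3) = -2 + 3 = 1)
C(B) = (15/43 - B/43)/B (C(B) = ((-15 + B)/(-43))/B = ((-15 + B)*(-1/43))/B = (15/43 - B/43)/B)
o(y) = y**3
o(d(-1)) + C(49) = 1**3 + (1/43)*(15 - 1*49)/49 = 1 + (1/43)*(1/49)*(15 - 49) = 1 + (1/43)*(1/49)*(-34) = 1 - 34/2107 = 2073/2107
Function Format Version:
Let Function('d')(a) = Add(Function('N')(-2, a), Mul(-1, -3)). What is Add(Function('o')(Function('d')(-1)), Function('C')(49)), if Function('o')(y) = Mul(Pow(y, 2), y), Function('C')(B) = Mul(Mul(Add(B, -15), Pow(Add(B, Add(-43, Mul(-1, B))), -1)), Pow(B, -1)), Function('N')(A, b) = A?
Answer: Rational(2073, 2107) ≈ 0.98386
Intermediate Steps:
Function('d')(a) = 1 (Function('d')(a) = Add(-2, Mul(-1, -3)) = Add(-2, 3) = 1)
Function('C')(B) = Mul(Pow(B, -1), Add(Rational(15, 43), Mul(Rational(-1, 43), B))) (Function('C')(B) = Mul(Mul(Add(-15, B), Pow(-43, -1)), Pow(B, -1)) = Mul(Mul(Add(-15, B), Rational(-1, 43)), Pow(B, -1)) = Mul(Add(Rational(15, 43), Mul(Rational(-1, 43), B)), Pow(B, -1)) = Mul(Pow(B, -1), Add(Rational(15, 43), Mul(Rational(-1, 43), B))))
Function('o')(y) = Pow(y, 3)
Add(Function('o')(Function('d')(-1)), Function('C')(49)) = Add(Pow(1, 3), Mul(Rational(1, 43), Pow(49, -1), Add(15, Mul(-1, 49)))) = Add(1, Mul(Rational(1, 43), Rational(1, 49), Add(15, -49))) = Add(1, Mul(Rational(1, 43), Rational(1, 49), -34)) = Add(1, Rational(-34, 2107)) = Rational(2073, 2107)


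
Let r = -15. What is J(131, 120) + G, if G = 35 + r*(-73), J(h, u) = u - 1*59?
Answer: 1191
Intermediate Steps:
J(h, u) = -59 + u (J(h, u) = u - 59 = -59 + u)
G = 1130 (G = 35 - 15*(-73) = 35 + 1095 = 1130)
J(131, 120) + G = (-59 + 120) + 1130 = 61 + 1130 = 1191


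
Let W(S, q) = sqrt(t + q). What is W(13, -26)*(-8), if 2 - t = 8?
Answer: -32*I*sqrt(2) ≈ -45.255*I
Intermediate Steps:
t = -6 (t = 2 - 1*8 = 2 - 8 = -6)
W(S, q) = sqrt(-6 + q)
W(13, -26)*(-8) = sqrt(-6 - 26)*(-8) = sqrt(-32)*(-8) = (4*I*sqrt(2))*(-8) = -32*I*sqrt(2)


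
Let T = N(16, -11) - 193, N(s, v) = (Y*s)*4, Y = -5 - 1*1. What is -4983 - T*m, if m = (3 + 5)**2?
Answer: 31945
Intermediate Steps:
Y = -6 (Y = -5 - 1 = -6)
N(s, v) = -24*s (N(s, v) = -6*s*4 = -24*s)
T = -577 (T = -24*16 - 193 = -384 - 193 = -577)
m = 64 (m = 8**2 = 64)
-4983 - T*m = -4983 - (-577)*64 = -4983 - 1*(-36928) = -4983 + 36928 = 31945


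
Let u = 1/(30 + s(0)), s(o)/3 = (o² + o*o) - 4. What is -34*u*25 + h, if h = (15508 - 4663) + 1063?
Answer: 106747/9 ≈ 11861.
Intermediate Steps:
s(o) = -12 + 6*o² (s(o) = 3*((o² + o*o) - 4) = 3*((o² + o²) - 4) = 3*(2*o² - 4) = 3*(-4 + 2*o²) = -12 + 6*o²)
u = 1/18 (u = 1/(30 + (-12 + 6*0²)) = 1/(30 + (-12 + 6*0)) = 1/(30 + (-12 + 0)) = 1/(30 - 12) = 1/18 ≈ 0.055556)
h = 11908 (h = 10845 + 1063 = 11908)
-34*u*25 + h = -34*1/18*25 + 11908 = -17/9*25 + 11908 = -425/9 + 11908 = 106747/9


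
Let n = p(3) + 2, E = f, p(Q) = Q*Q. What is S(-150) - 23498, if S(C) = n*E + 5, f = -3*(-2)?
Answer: -23427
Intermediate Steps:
p(Q) = Q²
f = 6
E = 6
n = 11 (n = 3² + 2 = 9 + 2 = 11)
S(C) = 71 (S(C) = 11*6 + 5 = 66 + 5 = 71)
S(-150) - 23498 = 71 - 23498 = -23427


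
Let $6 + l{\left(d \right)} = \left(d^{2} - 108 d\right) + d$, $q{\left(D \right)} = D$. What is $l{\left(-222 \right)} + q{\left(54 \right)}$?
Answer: $73086$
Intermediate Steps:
$l{\left(d \right)} = -6 + d^{2} - 107 d$ ($l{\left(d \right)} = -6 + \left(\left(d^{2} - 108 d\right) + d\right) = -6 + \left(d^{2} - 107 d\right) = -6 + d^{2} - 107 d$)
$l{\left(-222 \right)} + q{\left(54 \right)} = \left(-6 + \left(-222\right)^{2} - -23754\right) + 54 = \left(-6 + 49284 + 23754\right) + 54 = 73032 + 54 = 73086$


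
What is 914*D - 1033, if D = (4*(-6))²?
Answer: 525431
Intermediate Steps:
D = 576 (D = (-24)² = 576)
914*D - 1033 = 914*576 - 1033 = 526464 - 1033 = 525431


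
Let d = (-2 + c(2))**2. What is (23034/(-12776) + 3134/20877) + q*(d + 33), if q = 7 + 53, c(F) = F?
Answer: 263836886063/133362276 ≈ 1978.3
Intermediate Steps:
d = 0 (d = (-2 + 2)**2 = 0**2 = 0)
q = 60
(23034/(-12776) + 3134/20877) + q*(d + 33) = (23034/(-12776) + 3134/20877) + 60*(0 + 33) = (23034*(-1/12776) + 3134*(1/20877)) + 60*33 = (-11517/6388 + 3134/20877) + 1980 = -220420417/133362276 + 1980 = 263836886063/133362276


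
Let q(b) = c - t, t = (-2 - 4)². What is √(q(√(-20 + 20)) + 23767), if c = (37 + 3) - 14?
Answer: √23757 ≈ 154.13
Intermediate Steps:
c = 26 (c = 40 - 14 = 26)
t = 36 (t = (-6)² = 36)
q(b) = -10 (q(b) = 26 - 1*36 = 26 - 36 = -10)
√(q(√(-20 + 20)) + 23767) = √(-10 + 23767) = √23757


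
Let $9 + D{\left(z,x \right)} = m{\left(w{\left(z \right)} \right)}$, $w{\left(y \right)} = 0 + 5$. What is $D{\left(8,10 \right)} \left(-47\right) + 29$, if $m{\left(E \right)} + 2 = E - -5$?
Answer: $76$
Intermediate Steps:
$w{\left(y \right)} = 5$
$m{\left(E \right)} = 3 + E$ ($m{\left(E \right)} = -2 + \left(E - -5\right) = -2 + \left(E + 5\right) = -2 + \left(5 + E\right) = 3 + E$)
$D{\left(z,x \right)} = -1$ ($D{\left(z,x \right)} = -9 + \left(3 + 5\right) = -9 + 8 = -1$)
$D{\left(8,10 \right)} \left(-47\right) + 29 = \left(-1\right) \left(-47\right) + 29 = 47 + 29 = 76$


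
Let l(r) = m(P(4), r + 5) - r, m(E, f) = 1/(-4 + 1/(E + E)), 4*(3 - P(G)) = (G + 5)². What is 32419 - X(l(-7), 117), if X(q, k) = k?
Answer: 32302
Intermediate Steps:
P(G) = 3 - (5 + G)²/4 (P(G) = 3 - (G + 5)²/4 = 3 - (5 + G)²/4)
m(E, f) = 1/(-4 + 1/(2*E))
l(r) = -69/278 - r (l(r) = -2*(3 - (5 + 4)²/4)/(-1 + 8*(3 - (5 + 4)²/4)) - r = -2*(3 - ¼*9²)/(-1 + 8*(3 - ¼*9²)) - r = -2*(3 - ¼*81)/(-1 + 8*(3 - ¼*81)) - r = -2*(3 - 81/4)/(-1 + 8*(3 - 81/4)) - r = -2*(-69/4)/(-1 + 8*(-69/4)) - r = -2*(-69/4)/(-1 - 138) - r = -2*(-69/4)/(-139) - r = -2*(-69/4)*(-1/139) - r = -69/278 - r)
32419 - X(l(-7), 117) = 32419 - 1*117 = 32419 - 117 = 32302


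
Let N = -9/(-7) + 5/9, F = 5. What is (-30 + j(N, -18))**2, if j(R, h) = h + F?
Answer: 1849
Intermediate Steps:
N = 116/63 (N = -9*(-1/7) + 5*(1/9) = 9/7 + 5/9 = 116/63 ≈ 1.8413)
j(R, h) = 5 + h (j(R, h) = h + 5 = 5 + h)
(-30 + j(N, -18))**2 = (-30 + (5 - 18))**2 = (-30 - 13)**2 = (-43)**2 = 1849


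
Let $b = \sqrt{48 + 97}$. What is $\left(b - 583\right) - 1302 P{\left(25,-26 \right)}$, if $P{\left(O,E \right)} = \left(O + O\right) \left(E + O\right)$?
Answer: $64517 + \sqrt{145} \approx 64529.0$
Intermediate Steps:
$P{\left(O,E \right)} = 2 O \left(E + O\right)$
$b = \sqrt{145} \approx 12.042$
$\left(b - 583\right) - 1302 P{\left(25,-26 \right)} = \left(\sqrt{145} - 583\right) - 1302 \cdot 2 \cdot 25 \left(-26 + 25\right) = \left(\sqrt{145} - 583\right) - 1302 \cdot 2 \cdot 25 \left(-1\right) = \left(-583 + \sqrt{145}\right) - -65100 = \left(-583 + \sqrt{145}\right) + 65100 = 64517 + \sqrt{145}$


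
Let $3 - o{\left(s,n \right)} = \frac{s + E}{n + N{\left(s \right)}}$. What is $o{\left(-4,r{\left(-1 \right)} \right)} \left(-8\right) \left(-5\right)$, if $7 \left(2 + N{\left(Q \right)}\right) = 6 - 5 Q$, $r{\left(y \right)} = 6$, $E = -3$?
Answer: $\frac{4220}{27} \approx 156.3$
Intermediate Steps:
$N{\left(Q \right)} = - \frac{8}{7} - \frac{5 Q}{7}$ ($N{\left(Q \right)} = -2 + \frac{6 - 5 Q}{7} = -2 - \left(- \frac{6}{7} + \frac{5 Q}{7}\right) = - \frac{8}{7} - \frac{5 Q}{7}$)
$o{\left(s,n \right)} = 3 - \frac{-3 + s}{- \frac{8}{7} + n - \frac{5 s}{7}}$ ($o{\left(s,n \right)} = 3 - \frac{s - 3}{n - \left(\frac{8}{7} + \frac{5 s}{7}\right)} = 3 - \frac{-3 + s}{- \frac{8}{7} + n - \frac{5 s}{7}}$)
$o{\left(-4,r{\left(-1 \right)} \right)} \left(-8\right) \left(-5\right) = \frac{3 - 126 + 22 \left(-4\right)}{8 - 42 + 5 \left(-4\right)} \left(-8\right) \left(-5\right) = \frac{3 - 126 - 88}{8 - 42 - 20} \left(-8\right) \left(-5\right) = \frac{1}{-54} \left(-211\right) \left(-8\right) \left(-5\right) = \left(- \frac{1}{54}\right) \left(-211\right) \left(-8\right) \left(-5\right) = \frac{211}{54} \left(-8\right) \left(-5\right) = \left(- \frac{844}{27}\right) \left(-5\right) = \frac{4220}{27}$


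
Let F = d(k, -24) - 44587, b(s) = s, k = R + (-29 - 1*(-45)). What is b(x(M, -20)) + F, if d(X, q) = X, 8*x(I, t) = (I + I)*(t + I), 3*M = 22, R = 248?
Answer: -399116/9 ≈ -44346.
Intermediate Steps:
M = 22/3 (M = (⅓)*22 = 22/3 ≈ 7.3333)
k = 264 (k = 248 + (-29 - 1*(-45)) = 248 + (-29 + 45) = 248 + 16 = 264)
x(I, t) = I*(I + t)/4 (x(I, t) = ((I + I)*(t + I))/8 = ((2*I)*(I + t))/8 = (2*I*(I + t))/8 = I*(I + t)/4)
F = -44323 (F = 264 - 44587 = -44323)
b(x(M, -20)) + F = (¼)*(22/3)*(22/3 - 20) - 44323 = (¼)*(22/3)*(-38/3) - 44323 = -209/9 - 44323 = -399116/9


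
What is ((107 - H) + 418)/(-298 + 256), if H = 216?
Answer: -103/14 ≈ -7.3571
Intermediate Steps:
((107 - H) + 418)/(-298 + 256) = ((107 - 1*216) + 418)/(-298 + 256) = ((107 - 216) + 418)/(-42) = (-109 + 418)*(-1/42) = 309*(-1/42) = -103/14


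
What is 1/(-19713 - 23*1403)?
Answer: -1/51982 ≈ -1.9237e-5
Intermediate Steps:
1/(-19713 - 23*1403) = 1/(-19713 - 32269) = 1/(-51982) = -1/51982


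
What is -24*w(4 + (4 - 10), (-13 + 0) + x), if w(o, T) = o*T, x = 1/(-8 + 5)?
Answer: -640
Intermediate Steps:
x = -⅓ (x = 1/(-3) = -⅓ ≈ -0.33333)
w(o, T) = T*o
-24*w(4 + (4 - 10), (-13 + 0) + x) = -24*((-13 + 0) - ⅓)*(4 + (4 - 10)) = -24*(-13 - ⅓)*(4 - 6) = -(-320)*(-2) = -24*80/3 = -640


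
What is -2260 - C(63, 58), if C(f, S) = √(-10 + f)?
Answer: -2260 - √53 ≈ -2267.3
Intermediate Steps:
-2260 - C(63, 58) = -2260 - √(-10 + 63) = -2260 - √53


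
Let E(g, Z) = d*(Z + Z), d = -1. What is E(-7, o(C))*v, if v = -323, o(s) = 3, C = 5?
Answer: 1938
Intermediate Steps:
E(g, Z) = -2*Z (E(g, Z) = -(Z + Z) = -2*Z)
E(-7, o(C))*v = -2*3*(-323) = -6*(-323) = 1938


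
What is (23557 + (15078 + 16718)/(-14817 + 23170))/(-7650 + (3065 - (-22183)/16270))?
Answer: -1067330531530/207643793917 ≈ -5.1402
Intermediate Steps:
(23557 + (15078 + 16718)/(-14817 + 23170))/(-7650 + (3065 - (-22183)/16270)) = (23557 + 31796/8353)/(-7650 + (3065 - (-22183)/16270)) = (23557 + 31796*(1/8353))/(-7650 + (3065 - 1*(-22183/16270))) = (23557 + 31796/8353)/(-7650 + (3065 + 22183/16270)) = 196803417/(8353*(-7650 + 49889733/16270)) = 196803417/(8353*(-74575767/16270)) = (196803417/8353)*(-16270/74575767) = -1067330531530/207643793917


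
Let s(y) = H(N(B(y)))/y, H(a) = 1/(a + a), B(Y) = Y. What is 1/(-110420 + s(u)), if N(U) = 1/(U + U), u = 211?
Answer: -1/110419 ≈ -9.0564e-6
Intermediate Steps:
N(U) = 1/(2*U)
H(a) = 1/(2*a)
s(y) = 1 (s(y) = (1/(2*((1/(2*y)))))/y = ((2*y)/2)/y = y/y = 1)
1/(-110420 + s(u)) = 1/(-110420 + 1) = 1/(-110419) = -1/110419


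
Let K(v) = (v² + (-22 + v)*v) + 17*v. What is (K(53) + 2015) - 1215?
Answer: 6153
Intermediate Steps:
K(v) = v² + 17*v + v*(-22 + v) (K(v) = (v² + v*(-22 + v)) + 17*v = v² + 17*v + v*(-22 + v))
(K(53) + 2015) - 1215 = (53*(-5 + 2*53) + 2015) - 1215 = (53*(-5 + 106) + 2015) - 1215 = (53*101 + 2015) - 1215 = (5353 + 2015) - 1215 = 7368 - 1215 = 6153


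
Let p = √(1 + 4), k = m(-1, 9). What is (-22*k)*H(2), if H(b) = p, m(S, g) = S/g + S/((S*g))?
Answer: 0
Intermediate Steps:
m(S, g) = 1/g + S/g (m(S, g) = S/g + S*(1/(S*g)) = S/g + 1/g = 1/g + S/g)
k = 0 (k = (1 - 1)/9 = (⅑)*0 = 0)
p = √5 ≈ 2.2361
H(b) = √5
(-22*k)*H(2) = (-22*0)*√5 = 0*√5 = 0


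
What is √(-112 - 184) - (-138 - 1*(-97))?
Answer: 41 + 2*I*√74 ≈ 41.0 + 17.205*I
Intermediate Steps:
√(-112 - 184) - (-138 - 1*(-97)) = √(-296) - (-138 + 97) = 2*I*√74 - 1*(-41) = 2*I*√74 + 41 = 41 + 2*I*√74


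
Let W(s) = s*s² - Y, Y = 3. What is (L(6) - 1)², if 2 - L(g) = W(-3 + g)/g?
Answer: 9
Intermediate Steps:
W(s) = -3 + s³ (W(s) = s*s² - 1*3 = s³ - 3 = -3 + s³)
L(g) = 2 - (-3 + (-3 + g)³)/g
(L(6) - 1)² = ((3 - (-3 + 6)³ + 2*6)/6 - 1)² = ((3 - 1*3³ + 12)/6 - 1)² = ((3 - 1*27 + 12)/6 - 1)² = ((3 - 27 + 12)/6 - 1)² = ((⅙)*(-12) - 1)² = (-2 - 1)² = (-3)² = 9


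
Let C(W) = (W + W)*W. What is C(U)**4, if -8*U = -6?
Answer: 6561/4096 ≈ 1.6018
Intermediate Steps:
U = 3/4 (U = -1/8*(-6) = 3/4 ≈ 0.75000)
C(W) = 2*W**2 (C(W) = (2*W)*W = 2*W**2)
C(U)**4 = (2*(3/4)**2)**4 = (2*(9/16))**4 = (9/8)**4 = 6561/4096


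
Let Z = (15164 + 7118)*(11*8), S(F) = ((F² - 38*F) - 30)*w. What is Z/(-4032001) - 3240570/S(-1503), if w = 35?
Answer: -11467740593110/21789808348217 ≈ -0.52629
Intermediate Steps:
S(F) = -1050 - 1330*F + 35*F² (S(F) = ((F² - 38*F) - 30)*35 = (-30 + F² - 38*F)*35 = -1050 - 1330*F + 35*F²)
Z = 1960816 (Z = 22282*88 = 1960816)
Z/(-4032001) - 3240570/S(-1503) = 1960816/(-4032001) - 3240570/(-1050 - 1330*(-1503) + 35*(-1503)²) = 1960816*(-1/4032001) - 3240570/(-1050 + 1998990 + 35*2259009) = -1960816/4032001 - 3240570/(-1050 + 1998990 + 79065315) = -1960816/4032001 - 3240570/81063255 = -1960816/4032001 - 3240570*1/81063255 = -1960816/4032001 - 216038/5404217 = -11467740593110/21789808348217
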